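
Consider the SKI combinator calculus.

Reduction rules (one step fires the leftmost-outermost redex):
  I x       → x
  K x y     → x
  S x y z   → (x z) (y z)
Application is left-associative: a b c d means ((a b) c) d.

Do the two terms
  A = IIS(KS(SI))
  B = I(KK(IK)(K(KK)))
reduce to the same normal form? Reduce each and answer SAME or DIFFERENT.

Answer: DIFFERENT — A ⇓ SS, B ⇓ K(K(KK))

Working:
Term A:
  start: IIS(KS(SI))
  [1] IS(KS(SI))
  [2] S(KS(SI))
  [3] SS

Term B:
  start: I(KK(IK)(K(KK)))
  [1] KK(IK)(K(KK))
  [2] K(K(KK))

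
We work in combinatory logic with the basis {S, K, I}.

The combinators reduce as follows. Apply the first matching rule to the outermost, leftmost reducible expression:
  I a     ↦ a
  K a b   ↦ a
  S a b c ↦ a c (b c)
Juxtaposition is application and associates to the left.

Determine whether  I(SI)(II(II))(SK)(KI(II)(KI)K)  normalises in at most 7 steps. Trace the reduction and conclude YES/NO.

  start: I(SI)(II(II))(SK)(KI(II)(KI)K)
  [1] SI(II(II))(SK)(KI(II)(KI)K)
  [2] I(SK)(II(II)(SK))(KI(II)(KI)K)
  [3] SK(II(II)(SK))(KI(II)(KI)K)
  [4] K(KI(II)(KI)K)(II(II)(SK)(KI(II)(KI)K))
  [5] KI(II)(KI)K
  [6] I(KI)K
  [7] KIK

Answer: NO — after 7 steps the term is KIK, not yet normal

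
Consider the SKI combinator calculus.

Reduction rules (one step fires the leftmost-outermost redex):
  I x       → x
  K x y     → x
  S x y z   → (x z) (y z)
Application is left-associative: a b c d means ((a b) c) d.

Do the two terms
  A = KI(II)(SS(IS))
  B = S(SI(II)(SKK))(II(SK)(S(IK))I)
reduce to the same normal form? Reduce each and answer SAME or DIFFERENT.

Term A:
  start: KI(II)(SS(IS))
  →1  I(SS(IS))
  →2  SS(IS)
  →3  SSS

Term B:
  start: S(SI(II)(SKK))(II(SK)(S(IK))I)
  →1  S(I(SKK)(II(SKK)))(II(SK)(S(IK))I)
  →2  S(SKK(II(SKK)))(II(SK)(S(IK))I)
  →3  S(K(II(SKK))(K(II(SKK))))(II(SK)(S(IK))I)
  →4  S(II(SKK))(II(SK)(S(IK))I)
  →5  S(I(SKK))(II(SK)(S(IK))I)
  →6  S(SKK)(II(SK)(S(IK))I)
  →7  S(SKK)(I(SK)(S(IK))I)
  →8  S(SKK)(SK(S(IK))I)
  →9  S(SKK)(KI(S(IK)I))
  →10  S(SKK)I

Answer: DIFFERENT — A ⇓ SSS, B ⇓ S(SKK)I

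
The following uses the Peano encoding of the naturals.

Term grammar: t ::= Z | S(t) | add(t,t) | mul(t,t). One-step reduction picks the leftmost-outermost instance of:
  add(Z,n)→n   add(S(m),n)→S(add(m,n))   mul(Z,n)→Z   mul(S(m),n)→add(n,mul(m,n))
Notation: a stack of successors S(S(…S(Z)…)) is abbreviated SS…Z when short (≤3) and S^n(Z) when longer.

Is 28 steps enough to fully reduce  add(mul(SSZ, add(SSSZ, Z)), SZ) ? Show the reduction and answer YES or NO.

  start: add(mul(SSZ, add(SSSZ, Z)), SZ)
  [1] add(add(add(SSSZ, Z), mul(SZ, add(SSSZ, Z))), SZ)
  [2] add(add(S(add(SSZ, Z)), mul(SZ, add(SSSZ, Z))), SZ)
  [3] add(S(add(add(SSZ, Z), mul(SZ, add(SSSZ, Z)))), SZ)
  [4] S(add(add(add(SSZ, Z), mul(SZ, add(SSSZ, Z))), SZ))
  [5] S(add(add(S(add(SZ, Z)), mul(SZ, add(SSSZ, Z))), SZ))
  [6] S(add(S(add(add(SZ, Z), mul(SZ, add(SSSZ, Z)))), SZ))
  [7] S(S(add(add(add(SZ, Z), mul(SZ, add(SSSZ, Z))), SZ)))
  [8] S(S(add(add(S(add(Z, Z)), mul(SZ, add(SSSZ, Z))), SZ)))
  [9] S(S(add(S(add(add(Z, Z), mul(SZ, add(SSSZ, Z)))), SZ)))
  [10] S(S(S(add(add(add(Z, Z), mul(SZ, add(SSSZ, Z))), SZ))))
  [11] S(S(S(add(add(Z, mul(SZ, add(SSSZ, Z))), SZ))))
  [12] S(S(S(add(mul(SZ, add(SSSZ, Z)), SZ))))
  [13] S(S(S(add(add(add(SSSZ, Z), mul(Z, add(SSSZ, Z))), SZ))))
  [14] S(S(S(add(add(S(add(SSZ, Z)), mul(Z, add(SSSZ, Z))), SZ))))
  [15] S(S(S(add(S(add(add(SSZ, Z), mul(Z, add(SSSZ, Z)))), SZ))))
  [16] S(S(S(S(add(add(add(SSZ, Z), mul(Z, add(SSSZ, Z))), SZ)))))
  [17] S(S(S(S(add(add(S(add(SZ, Z)), mul(Z, add(SSSZ, Z))), SZ)))))
  [18] S(S(S(S(add(S(add(add(SZ, Z), mul(Z, add(SSSZ, Z)))), SZ)))))
  [19] S(S(S(S(S(add(add(add(SZ, Z), mul(Z, add(SSSZ, Z))), SZ))))))
  [20] S(S(S(S(S(add(add(S(add(Z, Z)), mul(Z, add(SSSZ, Z))), SZ))))))
  [21] S(S(S(S(S(add(S(add(add(Z, Z), mul(Z, add(SSSZ, Z)))), SZ))))))
  [22] S(S(S(S(S(S(add(add(add(Z, Z), mul(Z, add(SSSZ, Z))), SZ)))))))
  [23] S(S(S(S(S(S(add(add(Z, mul(Z, add(SSSZ, Z))), SZ)))))))
  [24] S(S(S(S(S(S(add(mul(Z, add(SSSZ, Z)), SZ)))))))
  [25] S(S(S(S(S(S(add(Z, SZ)))))))
  [26] S^7(Z)

Answer: YES — reaches normal form S^7(Z) in 26 ≤ 28 steps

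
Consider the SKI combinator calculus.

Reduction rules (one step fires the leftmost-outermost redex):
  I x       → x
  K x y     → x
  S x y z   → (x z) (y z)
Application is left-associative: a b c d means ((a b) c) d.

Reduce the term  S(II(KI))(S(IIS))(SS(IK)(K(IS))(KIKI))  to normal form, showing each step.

  start: S(II(KI))(S(IIS))(SS(IK)(K(IS))(KIKI))
  →1  II(KI)(SS(IK)(K(IS))(KIKI))(S(IIS)(SS(IK)(K(IS))(KIKI)))
  →2  I(KI)(SS(IK)(K(IS))(KIKI))(S(IIS)(SS(IK)(K(IS))(KIKI)))
  →3  KI(SS(IK)(K(IS))(KIKI))(S(IIS)(SS(IK)(K(IS))(KIKI)))
  →4  I(S(IIS)(SS(IK)(K(IS))(KIKI)))
  →5  S(IIS)(SS(IK)(K(IS))(KIKI))
  →6  S(IS)(SS(IK)(K(IS))(KIKI))
  →7  SS(SS(IK)(K(IS))(KIKI))
  →8  SS(S(K(IS))(IK(K(IS)))(KIKI))
  →9  SS(K(IS)(KIKI)(IK(K(IS))(KIKI)))
  →10  SS(IS(IK(K(IS))(KIKI)))
  →11  SS(S(IK(K(IS))(KIKI)))
  →12  SS(S(K(K(IS))(KIKI)))
  →13  SS(S(K(IS)))
  →14  SS(S(KS))

Answer: normal form = SS(S(KS))  (in 14 steps)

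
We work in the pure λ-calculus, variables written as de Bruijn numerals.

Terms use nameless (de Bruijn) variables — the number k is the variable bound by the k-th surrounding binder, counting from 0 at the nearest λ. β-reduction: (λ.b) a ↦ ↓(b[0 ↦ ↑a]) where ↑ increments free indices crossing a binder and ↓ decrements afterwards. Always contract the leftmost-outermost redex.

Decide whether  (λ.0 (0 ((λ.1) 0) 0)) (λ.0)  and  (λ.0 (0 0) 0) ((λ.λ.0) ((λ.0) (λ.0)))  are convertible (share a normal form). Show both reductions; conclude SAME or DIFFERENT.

Term A:
  start: (λ.0 (0 ((λ.1) 0) 0)) (λ.0)
  [1] (λ.0) ((λ.0) ((λ.λ.0) (λ.0)) (λ.0))
  [2] (λ.0) ((λ.λ.0) (λ.0)) (λ.0)
  [3] (λ.λ.0) (λ.0) (λ.0)
  [4] (λ.0) (λ.0)
  [5] λ.0

Term B:
  start: (λ.0 (0 0) 0) ((λ.λ.0) ((λ.0) (λ.0)))
  [1] (λ.λ.0) ((λ.0) (λ.0)) ((λ.λ.0) ((λ.0) (λ.0)) ((λ.λ.0) ((λ.0) (λ.0)))) ((λ.λ.0) ((λ.0) (λ.0)))
  [2] (λ.0) ((λ.λ.0) ((λ.0) (λ.0)) ((λ.λ.0) ((λ.0) (λ.0)))) ((λ.λ.0) ((λ.0) (λ.0)))
  [3] (λ.λ.0) ((λ.0) (λ.0)) ((λ.λ.0) ((λ.0) (λ.0))) ((λ.λ.0) ((λ.0) (λ.0)))
  [4] (λ.0) ((λ.λ.0) ((λ.0) (λ.0))) ((λ.λ.0) ((λ.0) (λ.0)))
  [5] (λ.λ.0) ((λ.0) (λ.0)) ((λ.λ.0) ((λ.0) (λ.0)))
  [6] (λ.0) ((λ.λ.0) ((λ.0) (λ.0)))
  [7] (λ.λ.0) ((λ.0) (λ.0))
  [8] λ.0

Answer: SAME — A ⇓ λ.0, B ⇓ λ.0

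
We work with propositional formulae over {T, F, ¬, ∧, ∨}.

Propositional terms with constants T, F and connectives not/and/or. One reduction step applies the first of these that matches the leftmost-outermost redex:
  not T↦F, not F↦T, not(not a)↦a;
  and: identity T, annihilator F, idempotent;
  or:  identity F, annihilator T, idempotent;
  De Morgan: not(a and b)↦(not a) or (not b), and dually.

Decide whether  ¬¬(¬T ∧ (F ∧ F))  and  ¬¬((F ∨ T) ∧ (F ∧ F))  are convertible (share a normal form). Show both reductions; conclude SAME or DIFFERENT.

Answer: SAME — A ⇓ F, B ⇓ F

Derivation:
Term A:
  start: ¬¬(¬T ∧ (F ∧ F))
  →1  ¬T ∧ (F ∧ F)
  →2  F ∧ (F ∧ F)
  →3  F

Term B:
  start: ¬¬((F ∨ T) ∧ (F ∧ F))
  →1  (F ∨ T) ∧ (F ∧ F)
  →2  T ∧ (F ∧ F)
  →3  F ∧ F
  →4  F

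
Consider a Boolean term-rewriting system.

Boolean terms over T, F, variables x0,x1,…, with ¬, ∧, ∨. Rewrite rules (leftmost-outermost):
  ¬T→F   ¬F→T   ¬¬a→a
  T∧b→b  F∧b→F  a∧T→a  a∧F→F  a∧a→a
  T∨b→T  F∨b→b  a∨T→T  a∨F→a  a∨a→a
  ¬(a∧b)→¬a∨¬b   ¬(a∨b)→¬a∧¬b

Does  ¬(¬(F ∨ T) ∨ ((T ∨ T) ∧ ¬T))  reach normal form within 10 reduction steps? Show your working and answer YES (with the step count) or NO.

Answer: YES — reaches normal form T in 10 ≤ 10 steps

Reduction:
  start: ¬(¬(F ∨ T) ∨ ((T ∨ T) ∧ ¬T))
  →1  ¬¬(F ∨ T) ∧ ¬((T ∨ T) ∧ ¬T)
  →2  (F ∨ T) ∧ ¬((T ∨ T) ∧ ¬T)
  →3  T ∧ ¬((T ∨ T) ∧ ¬T)
  →4  ¬((T ∨ T) ∧ ¬T)
  →5  ¬(T ∨ T) ∨ ¬¬T
  →6  (¬T ∧ ¬T) ∨ ¬¬T
  →7  ¬T ∨ ¬¬T
  →8  F ∨ ¬¬T
  →9  ¬¬T
  →10  T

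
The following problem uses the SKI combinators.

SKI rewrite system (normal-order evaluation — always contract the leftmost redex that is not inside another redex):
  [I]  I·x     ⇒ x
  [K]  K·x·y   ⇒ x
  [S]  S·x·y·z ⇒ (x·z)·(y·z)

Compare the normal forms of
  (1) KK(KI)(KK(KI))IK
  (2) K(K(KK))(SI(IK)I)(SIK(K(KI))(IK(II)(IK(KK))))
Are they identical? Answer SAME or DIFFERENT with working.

Term A:
  start: KK(KI)(KK(KI))IK
  [1] K(KK(KI))IK
  [2] KK(KI)K
  [3] KK

Term B:
  start: K(K(KK))(SI(IK)I)(SIK(K(KI))(IK(II)(IK(KK))))
  [1] K(KK)(SIK(K(KI))(IK(II)(IK(KK))))
  [2] KK

Answer: SAME — A ⇓ KK, B ⇓ KK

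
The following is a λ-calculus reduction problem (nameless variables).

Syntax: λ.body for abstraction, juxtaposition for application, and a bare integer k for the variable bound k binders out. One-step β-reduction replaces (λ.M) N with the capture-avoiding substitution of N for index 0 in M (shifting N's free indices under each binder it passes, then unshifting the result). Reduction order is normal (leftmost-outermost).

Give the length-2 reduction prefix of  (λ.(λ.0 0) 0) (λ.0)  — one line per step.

Answer: after 2 steps: (λ.0) (λ.0)

Reduction:
  start: (λ.(λ.0 0) 0) (λ.0)
  →1  (λ.0 0) (λ.0)
  →2  (λ.0) (λ.0)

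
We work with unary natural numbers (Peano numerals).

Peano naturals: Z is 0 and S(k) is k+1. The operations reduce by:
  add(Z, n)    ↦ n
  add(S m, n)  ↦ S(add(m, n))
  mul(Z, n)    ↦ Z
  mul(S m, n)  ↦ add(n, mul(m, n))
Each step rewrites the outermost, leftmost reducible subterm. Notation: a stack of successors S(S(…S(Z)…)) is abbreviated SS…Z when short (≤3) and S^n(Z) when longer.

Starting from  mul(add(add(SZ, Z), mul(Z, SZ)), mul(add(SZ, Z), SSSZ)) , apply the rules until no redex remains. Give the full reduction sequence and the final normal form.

Answer: normal form = SSSZ  (in 19 steps)

Derivation:
  start: mul(add(add(SZ, Z), mul(Z, SZ)), mul(add(SZ, Z), SSSZ))
  →1  mul(add(S(add(Z, Z)), mul(Z, SZ)), mul(add(SZ, Z), SSSZ))
  →2  mul(S(add(add(Z, Z), mul(Z, SZ))), mul(add(SZ, Z), SSSZ))
  →3  add(mul(add(SZ, Z), SSSZ), mul(add(add(Z, Z), mul(Z, SZ)), mul(add(SZ, Z), SSSZ)))
  →4  add(mul(S(add(Z, Z)), SSSZ), mul(add(add(Z, Z), mul(Z, SZ)), mul(add(SZ, Z), SSSZ)))
  →5  add(add(SSSZ, mul(add(Z, Z), SSSZ)), mul(add(add(Z, Z), mul(Z, SZ)), mul(add(SZ, Z), SSSZ)))
  →6  add(S(add(SSZ, mul(add(Z, Z), SSSZ))), mul(add(add(Z, Z), mul(Z, SZ)), mul(add(SZ, Z), SSSZ)))
  →7  S(add(add(SSZ, mul(add(Z, Z), SSSZ)), mul(add(add(Z, Z), mul(Z, SZ)), mul(add(SZ, Z), SSSZ))))
  →8  S(add(S(add(SZ, mul(add(Z, Z), SSSZ))), mul(add(add(Z, Z), mul(Z, SZ)), mul(add(SZ, Z), SSSZ))))
  →9  S(S(add(add(SZ, mul(add(Z, Z), SSSZ)), mul(add(add(Z, Z), mul(Z, SZ)), mul(add(SZ, Z), SSSZ)))))
  →10  S(S(add(S(add(Z, mul(add(Z, Z), SSSZ))), mul(add(add(Z, Z), mul(Z, SZ)), mul(add(SZ, Z), SSSZ)))))
  →11  S(S(S(add(add(Z, mul(add(Z, Z), SSSZ)), mul(add(add(Z, Z), mul(Z, SZ)), mul(add(SZ, Z), SSSZ))))))
  →12  S(S(S(add(mul(add(Z, Z), SSSZ), mul(add(add(Z, Z), mul(Z, SZ)), mul(add(SZ, Z), SSSZ))))))
  →13  S(S(S(add(mul(Z, SSSZ), mul(add(add(Z, Z), mul(Z, SZ)), mul(add(SZ, Z), SSSZ))))))
  →14  S(S(S(add(Z, mul(add(add(Z, Z), mul(Z, SZ)), mul(add(SZ, Z), SSSZ))))))
  →15  S(S(S(mul(add(add(Z, Z), mul(Z, SZ)), mul(add(SZ, Z), SSSZ)))))
  →16  S(S(S(mul(add(Z, mul(Z, SZ)), mul(add(SZ, Z), SSSZ)))))
  →17  S(S(S(mul(mul(Z, SZ), mul(add(SZ, Z), SSSZ)))))
  →18  S(S(S(mul(Z, mul(add(SZ, Z), SSSZ)))))
  →19  SSSZ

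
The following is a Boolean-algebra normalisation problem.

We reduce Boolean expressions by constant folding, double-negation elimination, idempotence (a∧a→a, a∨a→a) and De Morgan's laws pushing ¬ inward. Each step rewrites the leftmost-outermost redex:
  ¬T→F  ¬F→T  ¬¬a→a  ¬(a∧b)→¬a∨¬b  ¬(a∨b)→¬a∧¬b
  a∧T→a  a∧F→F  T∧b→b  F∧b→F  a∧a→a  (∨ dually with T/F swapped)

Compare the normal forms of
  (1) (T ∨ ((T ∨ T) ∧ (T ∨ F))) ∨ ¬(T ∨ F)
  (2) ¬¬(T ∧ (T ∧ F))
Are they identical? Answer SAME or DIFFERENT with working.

Term A:
  start: (T ∨ ((T ∨ T) ∧ (T ∨ F))) ∨ ¬(T ∨ F)
  →1  T ∨ ¬(T ∨ F)
  →2  T

Term B:
  start: ¬¬(T ∧ (T ∧ F))
  →1  T ∧ (T ∧ F)
  →2  T ∧ F
  →3  F

Answer: DIFFERENT — A ⇓ T, B ⇓ F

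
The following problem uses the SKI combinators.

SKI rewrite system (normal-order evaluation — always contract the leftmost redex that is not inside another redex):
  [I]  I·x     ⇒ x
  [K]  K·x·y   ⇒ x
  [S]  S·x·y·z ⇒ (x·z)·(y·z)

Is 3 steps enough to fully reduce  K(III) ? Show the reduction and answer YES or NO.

Answer: YES — reaches normal form KI in 2 ≤ 3 steps

Working:
  start: K(III)
  →1  K(II)
  →2  KI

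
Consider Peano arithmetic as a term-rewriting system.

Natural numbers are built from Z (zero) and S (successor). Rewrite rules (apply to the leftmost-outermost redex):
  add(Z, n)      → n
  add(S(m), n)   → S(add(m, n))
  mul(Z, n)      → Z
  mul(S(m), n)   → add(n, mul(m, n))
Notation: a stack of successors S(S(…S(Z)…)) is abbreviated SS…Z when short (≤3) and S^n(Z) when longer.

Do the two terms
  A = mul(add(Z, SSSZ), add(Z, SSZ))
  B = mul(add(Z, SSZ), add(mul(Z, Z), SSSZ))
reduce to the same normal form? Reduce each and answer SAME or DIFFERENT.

Term A:
  start: mul(add(Z, SSSZ), add(Z, SSZ))
  [1] mul(SSSZ, add(Z, SSZ))
  [2] add(add(Z, SSZ), mul(SSZ, add(Z, SSZ)))
  [3] add(SSZ, mul(SSZ, add(Z, SSZ)))
  [4] S(add(SZ, mul(SSZ, add(Z, SSZ))))
  [5] S(S(add(Z, mul(SSZ, add(Z, SSZ)))))
  [6] S(S(mul(SSZ, add(Z, SSZ))))
  [7] S(S(add(add(Z, SSZ), mul(SZ, add(Z, SSZ)))))
  [8] S(S(add(SSZ, mul(SZ, add(Z, SSZ)))))
  [9] S(S(S(add(SZ, mul(SZ, add(Z, SSZ))))))
  [10] S(S(S(S(add(Z, mul(SZ, add(Z, SSZ)))))))
  [11] S(S(S(S(mul(SZ, add(Z, SSZ))))))
  [12] S(S(S(S(add(add(Z, SSZ), mul(Z, add(Z, SSZ)))))))
  [13] S(S(S(S(add(SSZ, mul(Z, add(Z, SSZ)))))))
  [14] S(S(S(S(S(add(SZ, mul(Z, add(Z, SSZ))))))))
  [15] S(S(S(S(S(S(add(Z, mul(Z, add(Z, SSZ)))))))))
  [16] S(S(S(S(S(S(mul(Z, add(Z, SSZ))))))))
  [17] S^6(Z)

Term B:
  start: mul(add(Z, SSZ), add(mul(Z, Z), SSSZ))
  [1] mul(SSZ, add(mul(Z, Z), SSSZ))
  [2] add(add(mul(Z, Z), SSSZ), mul(SZ, add(mul(Z, Z), SSSZ)))
  [3] add(add(Z, SSSZ), mul(SZ, add(mul(Z, Z), SSSZ)))
  [4] add(SSSZ, mul(SZ, add(mul(Z, Z), SSSZ)))
  [5] S(add(SSZ, mul(SZ, add(mul(Z, Z), SSSZ))))
  [6] S(S(add(SZ, mul(SZ, add(mul(Z, Z), SSSZ)))))
  [7] S(S(S(add(Z, mul(SZ, add(mul(Z, Z), SSSZ))))))
  [8] S(S(S(mul(SZ, add(mul(Z, Z), SSSZ)))))
  [9] S(S(S(add(add(mul(Z, Z), SSSZ), mul(Z, add(mul(Z, Z), SSSZ))))))
  [10] S(S(S(add(add(Z, SSSZ), mul(Z, add(mul(Z, Z), SSSZ))))))
  [11] S(S(S(add(SSSZ, mul(Z, add(mul(Z, Z), SSSZ))))))
  [12] S(S(S(S(add(SSZ, mul(Z, add(mul(Z, Z), SSSZ)))))))
  [13] S(S(S(S(S(add(SZ, mul(Z, add(mul(Z, Z), SSSZ))))))))
  [14] S(S(S(S(S(S(add(Z, mul(Z, add(mul(Z, Z), SSSZ)))))))))
  [15] S(S(S(S(S(S(mul(Z, add(mul(Z, Z), SSSZ))))))))
  [16] S^6(Z)

Answer: SAME — A ⇓ S^6(Z), B ⇓ S^6(Z)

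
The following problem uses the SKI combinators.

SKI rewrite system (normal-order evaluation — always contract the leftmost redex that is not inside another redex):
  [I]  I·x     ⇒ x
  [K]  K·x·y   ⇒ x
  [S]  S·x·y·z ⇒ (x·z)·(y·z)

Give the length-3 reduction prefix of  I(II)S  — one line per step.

  start: I(II)S
  step 1: IIS
  step 2: IS
  step 3: S

Answer: after 3 steps: S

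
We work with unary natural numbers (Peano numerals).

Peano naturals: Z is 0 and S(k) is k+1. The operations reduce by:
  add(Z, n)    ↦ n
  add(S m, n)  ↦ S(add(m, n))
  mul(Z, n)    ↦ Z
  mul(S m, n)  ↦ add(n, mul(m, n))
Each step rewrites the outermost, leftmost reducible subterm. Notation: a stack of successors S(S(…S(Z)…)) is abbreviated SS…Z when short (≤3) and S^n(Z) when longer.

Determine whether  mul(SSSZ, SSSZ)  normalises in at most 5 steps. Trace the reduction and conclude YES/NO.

Answer: NO — after 5 steps the term is S(S(S(mul(SSZ, SSSZ)))), not yet normal

Working:
  start: mul(SSSZ, SSSZ)
  step 1: add(SSSZ, mul(SSZ, SSSZ))
  step 2: S(add(SSZ, mul(SSZ, SSSZ)))
  step 3: S(S(add(SZ, mul(SSZ, SSSZ))))
  step 4: S(S(S(add(Z, mul(SSZ, SSSZ)))))
  step 5: S(S(S(mul(SSZ, SSSZ))))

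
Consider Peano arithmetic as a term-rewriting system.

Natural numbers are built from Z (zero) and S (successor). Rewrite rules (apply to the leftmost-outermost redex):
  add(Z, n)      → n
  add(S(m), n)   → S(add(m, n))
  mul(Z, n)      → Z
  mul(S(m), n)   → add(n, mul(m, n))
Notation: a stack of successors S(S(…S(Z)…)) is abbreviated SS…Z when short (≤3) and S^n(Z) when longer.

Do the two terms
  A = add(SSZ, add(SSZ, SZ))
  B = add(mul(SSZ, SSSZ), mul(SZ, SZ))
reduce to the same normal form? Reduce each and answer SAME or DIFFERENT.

Answer: DIFFERENT — A ⇓ S^5(Z), B ⇓ S^7(Z)

Reduction:
Term A:
  start: add(SSZ, add(SSZ, SZ))
  →1  S(add(SZ, add(SSZ, SZ)))
  →2  S(S(add(Z, add(SSZ, SZ))))
  →3  S(S(add(SSZ, SZ)))
  →4  S(S(S(add(SZ, SZ))))
  →5  S(S(S(S(add(Z, SZ)))))
  →6  S^5(Z)

Term B:
  start: add(mul(SSZ, SSSZ), mul(SZ, SZ))
  →1  add(add(SSSZ, mul(SZ, SSSZ)), mul(SZ, SZ))
  →2  add(S(add(SSZ, mul(SZ, SSSZ))), mul(SZ, SZ))
  →3  S(add(add(SSZ, mul(SZ, SSSZ)), mul(SZ, SZ)))
  →4  S(add(S(add(SZ, mul(SZ, SSSZ))), mul(SZ, SZ)))
  →5  S(S(add(add(SZ, mul(SZ, SSSZ)), mul(SZ, SZ))))
  →6  S(S(add(S(add(Z, mul(SZ, SSSZ))), mul(SZ, SZ))))
  →7  S(S(S(add(add(Z, mul(SZ, SSSZ)), mul(SZ, SZ)))))
  →8  S(S(S(add(mul(SZ, SSSZ), mul(SZ, SZ)))))
  →9  S(S(S(add(add(SSSZ, mul(Z, SSSZ)), mul(SZ, SZ)))))
  →10  S(S(S(add(S(add(SSZ, mul(Z, SSSZ))), mul(SZ, SZ)))))
  →11  S(S(S(S(add(add(SSZ, mul(Z, SSSZ)), mul(SZ, SZ))))))
  →12  S(S(S(S(add(S(add(SZ, mul(Z, SSSZ))), mul(SZ, SZ))))))
  →13  S(S(S(S(S(add(add(SZ, mul(Z, SSSZ)), mul(SZ, SZ)))))))
  →14  S(S(S(S(S(add(S(add(Z, mul(Z, SSSZ))), mul(SZ, SZ)))))))
  →15  S(S(S(S(S(S(add(add(Z, mul(Z, SSSZ)), mul(SZ, SZ))))))))
  →16  S(S(S(S(S(S(add(mul(Z, SSSZ), mul(SZ, SZ))))))))
  →17  S(S(S(S(S(S(add(Z, mul(SZ, SZ))))))))
  →18  S(S(S(S(S(S(mul(SZ, SZ)))))))
  →19  S(S(S(S(S(S(add(SZ, mul(Z, SZ))))))))
  →20  S(S(S(S(S(S(S(add(Z, mul(Z, SZ)))))))))
  →21  S(S(S(S(S(S(S(mul(Z, SZ))))))))
  →22  S^7(Z)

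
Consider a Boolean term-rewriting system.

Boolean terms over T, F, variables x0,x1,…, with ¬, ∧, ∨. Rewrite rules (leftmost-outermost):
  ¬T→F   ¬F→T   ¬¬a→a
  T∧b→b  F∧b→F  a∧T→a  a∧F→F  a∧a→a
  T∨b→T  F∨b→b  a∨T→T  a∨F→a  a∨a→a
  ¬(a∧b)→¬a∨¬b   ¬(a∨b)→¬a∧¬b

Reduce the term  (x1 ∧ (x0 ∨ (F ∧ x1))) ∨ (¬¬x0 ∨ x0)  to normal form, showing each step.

  start: (x1 ∧ (x0 ∨ (F ∧ x1))) ∨ (¬¬x0 ∨ x0)
  [1] (x1 ∧ (x0 ∨ F)) ∨ (¬¬x0 ∨ x0)
  [2] (x1 ∧ x0) ∨ (¬¬x0 ∨ x0)
  [3] (x1 ∧ x0) ∨ (x0 ∨ x0)
  [4] (x1 ∧ x0) ∨ x0

Answer: normal form = (x1 ∧ x0) ∨ x0  (in 4 steps)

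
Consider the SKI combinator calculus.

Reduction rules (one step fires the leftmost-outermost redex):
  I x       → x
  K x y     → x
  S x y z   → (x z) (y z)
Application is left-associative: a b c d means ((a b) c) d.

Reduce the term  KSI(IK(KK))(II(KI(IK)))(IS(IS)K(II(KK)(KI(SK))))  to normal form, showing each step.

Answer: normal form = K  (in 5 steps)

Reduction:
  start: KSI(IK(KK))(II(KI(IK)))(IS(IS)K(II(KK)(KI(SK))))
  →1  S(IK(KK))(II(KI(IK)))(IS(IS)K(II(KK)(KI(SK))))
  →2  IK(KK)(IS(IS)K(II(KK)(KI(SK))))(II(KI(IK))(IS(IS)K(II(KK)(KI(SK)))))
  →3  K(KK)(IS(IS)K(II(KK)(KI(SK))))(II(KI(IK))(IS(IS)K(II(KK)(KI(SK)))))
  →4  KK(II(KI(IK))(IS(IS)K(II(KK)(KI(SK)))))
  →5  K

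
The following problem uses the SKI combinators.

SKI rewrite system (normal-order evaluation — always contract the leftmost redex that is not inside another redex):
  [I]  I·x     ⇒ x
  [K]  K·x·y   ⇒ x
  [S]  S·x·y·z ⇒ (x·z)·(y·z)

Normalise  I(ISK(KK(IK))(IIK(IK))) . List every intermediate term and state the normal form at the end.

  start: I(ISK(KK(IK))(IIK(IK)))
  step 1: ISK(KK(IK))(IIK(IK))
  step 2: SK(KK(IK))(IIK(IK))
  step 3: K(IIK(IK))(KK(IK)(IIK(IK)))
  step 4: IIK(IK)
  step 5: IK(IK)
  step 6: K(IK)
  step 7: KK

Answer: normal form = KK  (in 7 steps)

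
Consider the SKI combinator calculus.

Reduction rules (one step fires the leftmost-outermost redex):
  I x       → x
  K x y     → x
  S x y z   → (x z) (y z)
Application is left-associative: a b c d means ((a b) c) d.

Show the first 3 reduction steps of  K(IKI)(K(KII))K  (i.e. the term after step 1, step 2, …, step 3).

  start: K(IKI)(K(KII))K
  [1] IKIK
  [2] KIK
  [3] I

Answer: after 3 steps: I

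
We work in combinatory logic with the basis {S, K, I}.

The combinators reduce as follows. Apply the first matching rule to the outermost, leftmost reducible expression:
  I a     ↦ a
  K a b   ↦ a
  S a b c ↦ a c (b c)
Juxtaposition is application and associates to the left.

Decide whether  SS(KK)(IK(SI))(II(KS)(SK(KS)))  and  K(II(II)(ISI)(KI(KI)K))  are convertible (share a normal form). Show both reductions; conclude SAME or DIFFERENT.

Answer: DIFFERENT — A ⇓ SI(KS), B ⇓ K(SIK)

Working:
Term A:
  start: SS(KK)(IK(SI))(II(KS)(SK(KS)))
  [1] S(IK(SI))(KK(IK(SI)))(II(KS)(SK(KS)))
  [2] IK(SI)(II(KS)(SK(KS)))(KK(IK(SI))(II(KS)(SK(KS))))
  [3] K(SI)(II(KS)(SK(KS)))(KK(IK(SI))(II(KS)(SK(KS))))
  [4] SI(KK(IK(SI))(II(KS)(SK(KS))))
  [5] SI(K(II(KS)(SK(KS))))
  [6] SI(K(I(KS)(SK(KS))))
  [7] SI(K(KS(SK(KS))))
  [8] SI(KS)

Term B:
  start: K(II(II)(ISI)(KI(KI)K))
  [1] K(I(II)(ISI)(KI(KI)K))
  [2] K(II(ISI)(KI(KI)K))
  [3] K(I(ISI)(KI(KI)K))
  [4] K(ISI(KI(KI)K))
  [5] K(SI(KI(KI)K))
  [6] K(SI(IK))
  [7] K(SIK)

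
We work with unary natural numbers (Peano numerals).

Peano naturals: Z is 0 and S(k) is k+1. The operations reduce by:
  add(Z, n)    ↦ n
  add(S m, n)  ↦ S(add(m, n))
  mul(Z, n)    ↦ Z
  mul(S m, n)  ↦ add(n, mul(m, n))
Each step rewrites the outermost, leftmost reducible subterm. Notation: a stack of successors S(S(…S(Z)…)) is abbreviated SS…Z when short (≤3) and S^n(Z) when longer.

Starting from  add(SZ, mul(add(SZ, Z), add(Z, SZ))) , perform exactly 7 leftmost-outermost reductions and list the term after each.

Answer: after 7 steps: S(S(mul(add(Z, Z), add(Z, SZ))))

Derivation:
  start: add(SZ, mul(add(SZ, Z), add(Z, SZ)))
  [1] S(add(Z, mul(add(SZ, Z), add(Z, SZ))))
  [2] S(mul(add(SZ, Z), add(Z, SZ)))
  [3] S(mul(S(add(Z, Z)), add(Z, SZ)))
  [4] S(add(add(Z, SZ), mul(add(Z, Z), add(Z, SZ))))
  [5] S(add(SZ, mul(add(Z, Z), add(Z, SZ))))
  [6] S(S(add(Z, mul(add(Z, Z), add(Z, SZ)))))
  [7] S(S(mul(add(Z, Z), add(Z, SZ))))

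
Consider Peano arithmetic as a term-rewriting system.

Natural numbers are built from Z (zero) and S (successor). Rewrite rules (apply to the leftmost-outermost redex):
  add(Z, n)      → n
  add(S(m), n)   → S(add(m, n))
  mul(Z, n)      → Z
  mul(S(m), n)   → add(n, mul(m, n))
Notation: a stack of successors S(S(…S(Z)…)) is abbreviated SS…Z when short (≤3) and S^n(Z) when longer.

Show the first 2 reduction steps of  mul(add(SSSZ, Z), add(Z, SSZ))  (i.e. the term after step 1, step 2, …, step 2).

Answer: after 2 steps: add(add(Z, SSZ), mul(add(SSZ, Z), add(Z, SSZ)))

Reduction:
  start: mul(add(SSSZ, Z), add(Z, SSZ))
  [1] mul(S(add(SSZ, Z)), add(Z, SSZ))
  [2] add(add(Z, SSZ), mul(add(SSZ, Z), add(Z, SSZ)))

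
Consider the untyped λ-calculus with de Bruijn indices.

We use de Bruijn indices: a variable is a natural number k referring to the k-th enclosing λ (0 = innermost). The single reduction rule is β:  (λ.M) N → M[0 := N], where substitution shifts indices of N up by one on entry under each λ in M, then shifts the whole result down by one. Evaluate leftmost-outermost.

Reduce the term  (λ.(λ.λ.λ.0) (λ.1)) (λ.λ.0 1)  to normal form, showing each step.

  start: (λ.(λ.λ.λ.0) (λ.1)) (λ.λ.0 1)
  →1  (λ.λ.λ.0) (λ.λ.λ.0 1)
  →2  λ.λ.0

Answer: normal form = λ.λ.0  (in 2 steps)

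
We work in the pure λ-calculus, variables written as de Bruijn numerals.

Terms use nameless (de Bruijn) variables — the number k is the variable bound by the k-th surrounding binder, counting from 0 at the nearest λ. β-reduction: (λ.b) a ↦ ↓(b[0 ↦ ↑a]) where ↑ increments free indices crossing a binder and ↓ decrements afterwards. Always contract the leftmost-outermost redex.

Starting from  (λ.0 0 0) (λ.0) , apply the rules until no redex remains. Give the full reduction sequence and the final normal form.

  start: (λ.0 0 0) (λ.0)
  →1  (λ.0) (λ.0) (λ.0)
  →2  (λ.0) (λ.0)
  →3  λ.0

Answer: normal form = λ.0  (in 3 steps)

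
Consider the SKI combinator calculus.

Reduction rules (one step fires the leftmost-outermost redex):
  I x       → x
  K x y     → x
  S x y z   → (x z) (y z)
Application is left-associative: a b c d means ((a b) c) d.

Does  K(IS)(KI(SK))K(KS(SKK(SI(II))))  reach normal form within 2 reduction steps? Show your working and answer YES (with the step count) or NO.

  start: K(IS)(KI(SK))K(KS(SKK(SI(II))))
  →1  ISK(KS(SKK(SI(II))))
  →2  SK(KS(SKK(SI(II))))

Answer: NO — after 2 steps the term is SK(KS(SKK(SI(II)))), not yet normal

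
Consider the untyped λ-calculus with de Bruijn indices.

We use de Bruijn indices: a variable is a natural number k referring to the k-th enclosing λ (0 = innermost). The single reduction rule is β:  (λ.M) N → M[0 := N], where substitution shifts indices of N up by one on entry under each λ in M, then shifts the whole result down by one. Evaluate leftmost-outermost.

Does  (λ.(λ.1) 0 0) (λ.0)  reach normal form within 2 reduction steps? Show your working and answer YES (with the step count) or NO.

  start: (λ.(λ.1) 0 0) (λ.0)
  →1  (λ.λ.0) (λ.0) (λ.0)
  →2  (λ.0) (λ.0)

Answer: NO — after 2 steps the term is (λ.0) (λ.0), not yet normal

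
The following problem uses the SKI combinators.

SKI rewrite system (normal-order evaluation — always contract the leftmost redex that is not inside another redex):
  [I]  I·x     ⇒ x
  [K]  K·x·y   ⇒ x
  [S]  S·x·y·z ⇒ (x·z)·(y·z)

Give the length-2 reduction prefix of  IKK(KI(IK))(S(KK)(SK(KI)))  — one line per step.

  start: IKK(KI(IK))(S(KK)(SK(KI)))
  step 1: KK(KI(IK))(S(KK)(SK(KI)))
  step 2: K(S(KK)(SK(KI)))

Answer: after 2 steps: K(S(KK)(SK(KI)))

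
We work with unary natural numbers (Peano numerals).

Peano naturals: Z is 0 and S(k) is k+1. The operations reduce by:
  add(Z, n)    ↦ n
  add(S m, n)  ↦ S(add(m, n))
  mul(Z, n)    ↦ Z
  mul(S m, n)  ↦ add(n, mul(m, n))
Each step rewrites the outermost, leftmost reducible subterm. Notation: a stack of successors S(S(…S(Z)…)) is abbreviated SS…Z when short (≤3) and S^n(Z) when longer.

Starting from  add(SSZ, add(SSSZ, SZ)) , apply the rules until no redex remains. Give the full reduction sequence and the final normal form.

Answer: normal form = S^6(Z)  (in 7 steps)

Working:
  start: add(SSZ, add(SSSZ, SZ))
  step 1: S(add(SZ, add(SSSZ, SZ)))
  step 2: S(S(add(Z, add(SSSZ, SZ))))
  step 3: S(S(add(SSSZ, SZ)))
  step 4: S(S(S(add(SSZ, SZ))))
  step 5: S(S(S(S(add(SZ, SZ)))))
  step 6: S(S(S(S(S(add(Z, SZ))))))
  step 7: S^6(Z)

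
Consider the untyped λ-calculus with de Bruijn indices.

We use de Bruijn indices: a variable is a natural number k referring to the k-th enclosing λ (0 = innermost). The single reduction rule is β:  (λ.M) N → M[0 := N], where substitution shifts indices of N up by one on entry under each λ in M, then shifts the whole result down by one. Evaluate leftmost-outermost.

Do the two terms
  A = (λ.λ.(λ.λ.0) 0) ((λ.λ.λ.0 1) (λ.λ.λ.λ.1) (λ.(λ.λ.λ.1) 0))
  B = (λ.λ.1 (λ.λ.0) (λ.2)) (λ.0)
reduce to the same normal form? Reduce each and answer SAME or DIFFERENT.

Term A:
  start: (λ.λ.(λ.λ.0) 0) ((λ.λ.λ.0 1) (λ.λ.λ.λ.1) (λ.(λ.λ.λ.1) 0))
  step 1: λ.(λ.λ.0) 0
  step 2: λ.λ.0

Term B:
  start: (λ.λ.1 (λ.λ.0) (λ.2)) (λ.0)
  step 1: λ.(λ.0) (λ.λ.0) (λ.λ.0)
  step 2: λ.(λ.λ.0) (λ.λ.0)
  step 3: λ.λ.0

Answer: SAME — A ⇓ λ.λ.0, B ⇓ λ.λ.0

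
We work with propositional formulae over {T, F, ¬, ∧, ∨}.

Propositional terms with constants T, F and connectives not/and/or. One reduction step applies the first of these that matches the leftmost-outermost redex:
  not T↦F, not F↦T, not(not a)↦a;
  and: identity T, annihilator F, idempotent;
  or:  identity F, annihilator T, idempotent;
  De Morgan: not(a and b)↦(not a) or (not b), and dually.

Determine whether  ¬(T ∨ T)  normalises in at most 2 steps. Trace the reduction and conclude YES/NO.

  start: ¬(T ∨ T)
  →1  ¬T ∧ ¬T
  →2  ¬T

Answer: NO — after 2 steps the term is ¬T, not yet normal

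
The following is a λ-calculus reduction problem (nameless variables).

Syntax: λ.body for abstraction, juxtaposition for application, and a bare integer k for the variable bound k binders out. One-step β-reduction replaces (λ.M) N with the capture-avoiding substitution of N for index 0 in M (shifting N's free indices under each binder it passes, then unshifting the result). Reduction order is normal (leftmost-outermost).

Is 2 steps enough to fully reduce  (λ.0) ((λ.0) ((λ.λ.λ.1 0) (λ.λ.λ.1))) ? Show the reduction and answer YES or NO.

Answer: NO — after 2 steps the term is (λ.λ.λ.1 0) (λ.λ.λ.1), not yet normal

Working:
  start: (λ.0) ((λ.0) ((λ.λ.λ.1 0) (λ.λ.λ.1)))
  →1  (λ.0) ((λ.λ.λ.1 0) (λ.λ.λ.1))
  →2  (λ.λ.λ.1 0) (λ.λ.λ.1)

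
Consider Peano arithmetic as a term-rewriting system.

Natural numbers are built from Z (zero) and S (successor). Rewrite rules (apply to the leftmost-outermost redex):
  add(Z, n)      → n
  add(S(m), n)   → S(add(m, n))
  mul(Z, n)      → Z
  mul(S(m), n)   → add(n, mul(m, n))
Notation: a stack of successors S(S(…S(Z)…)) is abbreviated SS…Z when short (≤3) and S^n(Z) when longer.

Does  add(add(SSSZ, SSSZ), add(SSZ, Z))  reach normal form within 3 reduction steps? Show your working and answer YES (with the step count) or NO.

  start: add(add(SSSZ, SSSZ), add(SSZ, Z))
  →1  add(S(add(SSZ, SSSZ)), add(SSZ, Z))
  →2  S(add(add(SSZ, SSSZ), add(SSZ, Z)))
  →3  S(add(S(add(SZ, SSSZ)), add(SSZ, Z)))

Answer: NO — after 3 steps the term is S(add(S(add(SZ, SSSZ)), add(SSZ, Z))), not yet normal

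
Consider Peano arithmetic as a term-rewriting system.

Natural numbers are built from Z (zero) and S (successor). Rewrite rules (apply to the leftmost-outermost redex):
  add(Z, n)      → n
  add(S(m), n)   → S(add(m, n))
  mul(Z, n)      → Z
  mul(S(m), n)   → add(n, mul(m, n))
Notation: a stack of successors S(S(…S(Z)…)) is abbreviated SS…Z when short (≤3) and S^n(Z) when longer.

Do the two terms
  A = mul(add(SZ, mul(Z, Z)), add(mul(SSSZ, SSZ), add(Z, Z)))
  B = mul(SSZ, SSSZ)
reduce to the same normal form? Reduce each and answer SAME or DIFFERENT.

Answer: SAME — A ⇓ S^6(Z), B ⇓ S^6(Z)

Working:
Term A:
  start: mul(add(SZ, mul(Z, Z)), add(mul(SSSZ, SSZ), add(Z, Z)))
  →1  mul(S(add(Z, mul(Z, Z))), add(mul(SSSZ, SSZ), add(Z, Z)))
  →2  add(add(mul(SSSZ, SSZ), add(Z, Z)), mul(add(Z, mul(Z, Z)), add(mul(SSSZ, SSZ), add(Z, Z))))
  →3  add(add(add(SSZ, mul(SSZ, SSZ)), add(Z, Z)), mul(add(Z, mul(Z, Z)), add(mul(SSSZ, SSZ), add(Z, Z))))
  →4  add(add(S(add(SZ, mul(SSZ, SSZ))), add(Z, Z)), mul(add(Z, mul(Z, Z)), add(mul(SSSZ, SSZ), add(Z, Z))))
  →5  add(S(add(add(SZ, mul(SSZ, SSZ)), add(Z, Z))), mul(add(Z, mul(Z, Z)), add(mul(SSSZ, SSZ), add(Z, Z))))
  →6  S(add(add(add(SZ, mul(SSZ, SSZ)), add(Z, Z)), mul(add(Z, mul(Z, Z)), add(mul(SSSZ, SSZ), add(Z, Z)))))
  →7  S(add(add(S(add(Z, mul(SSZ, SSZ))), add(Z, Z)), mul(add(Z, mul(Z, Z)), add(mul(SSSZ, SSZ), add(Z, Z)))))
  →8  S(add(S(add(add(Z, mul(SSZ, SSZ)), add(Z, Z))), mul(add(Z, mul(Z, Z)), add(mul(SSSZ, SSZ), add(Z, Z)))))
  →9  S(S(add(add(add(Z, mul(SSZ, SSZ)), add(Z, Z)), mul(add(Z, mul(Z, Z)), add(mul(SSSZ, SSZ), add(Z, Z))))))
  →10  S(S(add(add(mul(SSZ, SSZ), add(Z, Z)), mul(add(Z, mul(Z, Z)), add(mul(SSSZ, SSZ), add(Z, Z))))))
  →11  S(S(add(add(add(SSZ, mul(SZ, SSZ)), add(Z, Z)), mul(add(Z, mul(Z, Z)), add(mul(SSSZ, SSZ), add(Z, Z))))))
  →12  S(S(add(add(S(add(SZ, mul(SZ, SSZ))), add(Z, Z)), mul(add(Z, mul(Z, Z)), add(mul(SSSZ, SSZ), add(Z, Z))))))
  →13  S(S(add(S(add(add(SZ, mul(SZ, SSZ)), add(Z, Z))), mul(add(Z, mul(Z, Z)), add(mul(SSSZ, SSZ), add(Z, Z))))))
  →14  S(S(S(add(add(add(SZ, mul(SZ, SSZ)), add(Z, Z)), mul(add(Z, mul(Z, Z)), add(mul(SSSZ, SSZ), add(Z, Z)))))))
  →15  S(S(S(add(add(S(add(Z, mul(SZ, SSZ))), add(Z, Z)), mul(add(Z, mul(Z, Z)), add(mul(SSSZ, SSZ), add(Z, Z)))))))
  →16  S(S(S(add(S(add(add(Z, mul(SZ, SSZ)), add(Z, Z))), mul(add(Z, mul(Z, Z)), add(mul(SSSZ, SSZ), add(Z, Z)))))))
  →17  S(S(S(S(add(add(add(Z, mul(SZ, SSZ)), add(Z, Z)), mul(add(Z, mul(Z, Z)), add(mul(SSSZ, SSZ), add(Z, Z))))))))
  →18  S(S(S(S(add(add(mul(SZ, SSZ), add(Z, Z)), mul(add(Z, mul(Z, Z)), add(mul(SSSZ, SSZ), add(Z, Z))))))))
  →19  S(S(S(S(add(add(add(SSZ, mul(Z, SSZ)), add(Z, Z)), mul(add(Z, mul(Z, Z)), add(mul(SSSZ, SSZ), add(Z, Z))))))))
  →20  S(S(S(S(add(add(S(add(SZ, mul(Z, SSZ))), add(Z, Z)), mul(add(Z, mul(Z, Z)), add(mul(SSSZ, SSZ), add(Z, Z))))))))
  →21  S(S(S(S(add(S(add(add(SZ, mul(Z, SSZ)), add(Z, Z))), mul(add(Z, mul(Z, Z)), add(mul(SSSZ, SSZ), add(Z, Z))))))))
  →22  S(S(S(S(S(add(add(add(SZ, mul(Z, SSZ)), add(Z, Z)), mul(add(Z, mul(Z, Z)), add(mul(SSSZ, SSZ), add(Z, Z)))))))))
  →23  S(S(S(S(S(add(add(S(add(Z, mul(Z, SSZ))), add(Z, Z)), mul(add(Z, mul(Z, Z)), add(mul(SSSZ, SSZ), add(Z, Z)))))))))
  →24  S(S(S(S(S(add(S(add(add(Z, mul(Z, SSZ)), add(Z, Z))), mul(add(Z, mul(Z, Z)), add(mul(SSSZ, SSZ), add(Z, Z)))))))))
  →25  S(S(S(S(S(S(add(add(add(Z, mul(Z, SSZ)), add(Z, Z)), mul(add(Z, mul(Z, Z)), add(mul(SSSZ, SSZ), add(Z, Z))))))))))
  →26  S(S(S(S(S(S(add(add(mul(Z, SSZ), add(Z, Z)), mul(add(Z, mul(Z, Z)), add(mul(SSSZ, SSZ), add(Z, Z))))))))))
  →27  S(S(S(S(S(S(add(add(Z, add(Z, Z)), mul(add(Z, mul(Z, Z)), add(mul(SSSZ, SSZ), add(Z, Z))))))))))
  →28  S(S(S(S(S(S(add(add(Z, Z), mul(add(Z, mul(Z, Z)), add(mul(SSSZ, SSZ), add(Z, Z))))))))))
  →29  S(S(S(S(S(S(add(Z, mul(add(Z, mul(Z, Z)), add(mul(SSSZ, SSZ), add(Z, Z))))))))))
  →30  S(S(S(S(S(S(mul(add(Z, mul(Z, Z)), add(mul(SSSZ, SSZ), add(Z, Z)))))))))
  →31  S(S(S(S(S(S(mul(mul(Z, Z), add(mul(SSSZ, SSZ), add(Z, Z)))))))))
  →32  S(S(S(S(S(S(mul(Z, add(mul(SSSZ, SSZ), add(Z, Z)))))))))
  →33  S^6(Z)

Term B:
  start: mul(SSZ, SSSZ)
  →1  add(SSSZ, mul(SZ, SSSZ))
  →2  S(add(SSZ, mul(SZ, SSSZ)))
  →3  S(S(add(SZ, mul(SZ, SSSZ))))
  →4  S(S(S(add(Z, mul(SZ, SSSZ)))))
  →5  S(S(S(mul(SZ, SSSZ))))
  →6  S(S(S(add(SSSZ, mul(Z, SSSZ)))))
  →7  S(S(S(S(add(SSZ, mul(Z, SSSZ))))))
  →8  S(S(S(S(S(add(SZ, mul(Z, SSSZ)))))))
  →9  S(S(S(S(S(S(add(Z, mul(Z, SSSZ))))))))
  →10  S(S(S(S(S(S(mul(Z, SSSZ)))))))
  →11  S^6(Z)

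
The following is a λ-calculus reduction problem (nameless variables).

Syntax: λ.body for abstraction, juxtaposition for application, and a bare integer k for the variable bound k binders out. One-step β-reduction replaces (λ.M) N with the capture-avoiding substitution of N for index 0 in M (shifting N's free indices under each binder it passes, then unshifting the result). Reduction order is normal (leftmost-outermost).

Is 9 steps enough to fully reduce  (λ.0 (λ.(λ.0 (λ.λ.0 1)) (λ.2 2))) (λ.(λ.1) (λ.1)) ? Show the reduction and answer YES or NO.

Answer: YES — reaches normal form λ.λ.0 in 8 ≤ 9 steps

Derivation:
  start: (λ.0 (λ.(λ.0 (λ.λ.0 1)) (λ.2 2))) (λ.(λ.1) (λ.1))
  [1] (λ.(λ.1) (λ.1)) (λ.(λ.0 (λ.λ.0 1)) (λ.(λ.(λ.1) (λ.1)) (λ.(λ.1) (λ.1))))
  [2] (λ.λ.(λ.0 (λ.λ.0 1)) (λ.(λ.(λ.1) (λ.1)) (λ.(λ.1) (λ.1)))) (λ.λ.(λ.0 (λ.λ.0 1)) (λ.(λ.(λ.1) (λ.1)) (λ.(λ.1) (λ.1))))
  [3] λ.(λ.0 (λ.λ.0 1)) (λ.(λ.(λ.1) (λ.1)) (λ.(λ.1) (λ.1)))
  [4] λ.(λ.(λ.(λ.1) (λ.1)) (λ.(λ.1) (λ.1))) (λ.λ.0 1)
  [5] λ.(λ.(λ.1) (λ.1)) (λ.(λ.1) (λ.1))
  [6] λ.(λ.λ.(λ.1) (λ.1)) (λ.λ.(λ.1) (λ.1))
  [7] λ.λ.(λ.1) (λ.1)
  [8] λ.λ.0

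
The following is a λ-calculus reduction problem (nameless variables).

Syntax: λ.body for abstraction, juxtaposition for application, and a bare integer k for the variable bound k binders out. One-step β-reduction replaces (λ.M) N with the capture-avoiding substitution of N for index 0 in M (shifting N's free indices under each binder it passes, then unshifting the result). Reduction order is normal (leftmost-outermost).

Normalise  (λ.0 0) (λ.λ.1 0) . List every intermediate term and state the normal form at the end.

Answer: normal form = λ.λ.1 0  (in 3 steps)

Derivation:
  start: (λ.0 0) (λ.λ.1 0)
  →1  (λ.λ.1 0) (λ.λ.1 0)
  →2  λ.(λ.λ.1 0) 0
  →3  λ.λ.1 0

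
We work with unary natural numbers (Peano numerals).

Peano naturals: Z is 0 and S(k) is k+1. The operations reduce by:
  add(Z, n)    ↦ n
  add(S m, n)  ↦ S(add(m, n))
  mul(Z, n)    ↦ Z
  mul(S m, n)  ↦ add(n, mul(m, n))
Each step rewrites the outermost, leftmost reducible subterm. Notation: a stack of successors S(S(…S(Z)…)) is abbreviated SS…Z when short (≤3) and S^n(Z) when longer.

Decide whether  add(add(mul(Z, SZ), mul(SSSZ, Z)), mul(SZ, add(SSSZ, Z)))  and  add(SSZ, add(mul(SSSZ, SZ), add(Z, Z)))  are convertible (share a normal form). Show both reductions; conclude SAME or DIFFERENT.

Answer: DIFFERENT — A ⇓ SSSZ, B ⇓ S^5(Z)

Working:
Term A:
  start: add(add(mul(Z, SZ), mul(SSSZ, Z)), mul(SZ, add(SSSZ, Z)))
  step 1: add(add(Z, mul(SSSZ, Z)), mul(SZ, add(SSSZ, Z)))
  step 2: add(mul(SSSZ, Z), mul(SZ, add(SSSZ, Z)))
  step 3: add(add(Z, mul(SSZ, Z)), mul(SZ, add(SSSZ, Z)))
  step 4: add(mul(SSZ, Z), mul(SZ, add(SSSZ, Z)))
  step 5: add(add(Z, mul(SZ, Z)), mul(SZ, add(SSSZ, Z)))
  step 6: add(mul(SZ, Z), mul(SZ, add(SSSZ, Z)))
  step 7: add(add(Z, mul(Z, Z)), mul(SZ, add(SSSZ, Z)))
  step 8: add(mul(Z, Z), mul(SZ, add(SSSZ, Z)))
  step 9: add(Z, mul(SZ, add(SSSZ, Z)))
  step 10: mul(SZ, add(SSSZ, Z))
  step 11: add(add(SSSZ, Z), mul(Z, add(SSSZ, Z)))
  step 12: add(S(add(SSZ, Z)), mul(Z, add(SSSZ, Z)))
  step 13: S(add(add(SSZ, Z), mul(Z, add(SSSZ, Z))))
  step 14: S(add(S(add(SZ, Z)), mul(Z, add(SSSZ, Z))))
  step 15: S(S(add(add(SZ, Z), mul(Z, add(SSSZ, Z)))))
  step 16: S(S(add(S(add(Z, Z)), mul(Z, add(SSSZ, Z)))))
  step 17: S(S(S(add(add(Z, Z), mul(Z, add(SSSZ, Z))))))
  step 18: S(S(S(add(Z, mul(Z, add(SSSZ, Z))))))
  step 19: S(S(S(mul(Z, add(SSSZ, Z)))))
  step 20: SSSZ

Term B:
  start: add(SSZ, add(mul(SSSZ, SZ), add(Z, Z)))
  step 1: S(add(SZ, add(mul(SSSZ, SZ), add(Z, Z))))
  step 2: S(S(add(Z, add(mul(SSSZ, SZ), add(Z, Z)))))
  step 3: S(S(add(mul(SSSZ, SZ), add(Z, Z))))
  step 4: S(S(add(add(SZ, mul(SSZ, SZ)), add(Z, Z))))
  step 5: S(S(add(S(add(Z, mul(SSZ, SZ))), add(Z, Z))))
  step 6: S(S(S(add(add(Z, mul(SSZ, SZ)), add(Z, Z)))))
  step 7: S(S(S(add(mul(SSZ, SZ), add(Z, Z)))))
  step 8: S(S(S(add(add(SZ, mul(SZ, SZ)), add(Z, Z)))))
  step 9: S(S(S(add(S(add(Z, mul(SZ, SZ))), add(Z, Z)))))
  step 10: S(S(S(S(add(add(Z, mul(SZ, SZ)), add(Z, Z))))))
  step 11: S(S(S(S(add(mul(SZ, SZ), add(Z, Z))))))
  step 12: S(S(S(S(add(add(SZ, mul(Z, SZ)), add(Z, Z))))))
  step 13: S(S(S(S(add(S(add(Z, mul(Z, SZ))), add(Z, Z))))))
  step 14: S(S(S(S(S(add(add(Z, mul(Z, SZ)), add(Z, Z)))))))
  step 15: S(S(S(S(S(add(mul(Z, SZ), add(Z, Z)))))))
  step 16: S(S(S(S(S(add(Z, add(Z, Z)))))))
  step 17: S(S(S(S(S(add(Z, Z))))))
  step 18: S^5(Z)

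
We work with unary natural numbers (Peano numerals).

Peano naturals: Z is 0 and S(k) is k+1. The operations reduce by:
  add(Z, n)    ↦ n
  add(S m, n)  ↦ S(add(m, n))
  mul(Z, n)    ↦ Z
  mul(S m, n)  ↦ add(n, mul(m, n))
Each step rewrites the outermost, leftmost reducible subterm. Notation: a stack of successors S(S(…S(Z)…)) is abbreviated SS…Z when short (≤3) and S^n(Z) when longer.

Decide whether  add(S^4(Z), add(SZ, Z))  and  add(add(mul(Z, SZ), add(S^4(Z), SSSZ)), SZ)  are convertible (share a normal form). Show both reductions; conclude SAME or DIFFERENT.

Answer: DIFFERENT — A ⇓ S^5(Z), B ⇓ S^8(Z)

Reduction:
Term A:
  start: add(S^4(Z), add(SZ, Z))
  [1] S(add(SSSZ, add(SZ, Z)))
  [2] S(S(add(SSZ, add(SZ, Z))))
  [3] S(S(S(add(SZ, add(SZ, Z)))))
  [4] S(S(S(S(add(Z, add(SZ, Z))))))
  [5] S(S(S(S(add(SZ, Z)))))
  [6] S(S(S(S(S(add(Z, Z))))))
  [7] S^5(Z)

Term B:
  start: add(add(mul(Z, SZ), add(S^4(Z), SSSZ)), SZ)
  [1] add(add(Z, add(S^4(Z), SSSZ)), SZ)
  [2] add(add(S^4(Z), SSSZ), SZ)
  [3] add(S(add(SSSZ, SSSZ)), SZ)
  [4] S(add(add(SSSZ, SSSZ), SZ))
  [5] S(add(S(add(SSZ, SSSZ)), SZ))
  [6] S(S(add(add(SSZ, SSSZ), SZ)))
  [7] S(S(add(S(add(SZ, SSSZ)), SZ)))
  [8] S(S(S(add(add(SZ, SSSZ), SZ))))
  [9] S(S(S(add(S(add(Z, SSSZ)), SZ))))
  [10] S(S(S(S(add(add(Z, SSSZ), SZ)))))
  [11] S(S(S(S(add(SSSZ, SZ)))))
  [12] S(S(S(S(S(add(SSZ, SZ))))))
  [13] S(S(S(S(S(S(add(SZ, SZ)))))))
  [14] S(S(S(S(S(S(S(add(Z, SZ))))))))
  [15] S^8(Z)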